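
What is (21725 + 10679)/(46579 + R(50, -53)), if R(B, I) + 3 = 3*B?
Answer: 16202/23363 ≈ 0.69349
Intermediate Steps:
R(B, I) = -3 + 3*B
(21725 + 10679)/(46579 + R(50, -53)) = (21725 + 10679)/(46579 + (-3 + 3*50)) = 32404/(46579 + (-3 + 150)) = 32404/(46579 + 147) = 32404/46726 = 32404*(1/46726) = 16202/23363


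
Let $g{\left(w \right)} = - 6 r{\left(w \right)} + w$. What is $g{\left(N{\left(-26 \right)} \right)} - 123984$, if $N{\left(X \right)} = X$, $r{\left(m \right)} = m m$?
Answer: $-128066$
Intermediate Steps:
$r{\left(m \right)} = m^{2}$
$g{\left(w \right)} = w - 6 w^{2}$ ($g{\left(w \right)} = - 6 w^{2} + w = w - 6 w^{2}$)
$g{\left(N{\left(-26 \right)} \right)} - 123984 = - 26 \left(1 - -156\right) - 123984 = - 26 \left(1 + 156\right) - 123984 = \left(-26\right) 157 - 123984 = -4082 - 123984 = -128066$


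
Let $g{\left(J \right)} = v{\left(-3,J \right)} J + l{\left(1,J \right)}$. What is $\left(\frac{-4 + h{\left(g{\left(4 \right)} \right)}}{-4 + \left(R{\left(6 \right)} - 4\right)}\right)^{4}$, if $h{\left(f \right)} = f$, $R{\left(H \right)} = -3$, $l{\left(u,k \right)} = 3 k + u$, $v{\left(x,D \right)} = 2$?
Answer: $\frac{83521}{14641} \approx 5.7046$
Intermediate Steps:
$l{\left(u,k \right)} = u + 3 k$
$g{\left(J \right)} = 1 + 5 J$ ($g{\left(J \right)} = 2 J + \left(1 + 3 J\right) = 1 + 5 J$)
$\left(\frac{-4 + h{\left(g{\left(4 \right)} \right)}}{-4 + \left(R{\left(6 \right)} - 4\right)}\right)^{4} = \left(\frac{-4 + \left(1 + 5 \cdot 4\right)}{-4 - 7}\right)^{4} = \left(\frac{-4 + \left(1 + 20\right)}{-4 - 7}\right)^{4} = \left(\frac{-4 + 21}{-11}\right)^{4} = \left(17 \left(- \frac{1}{11}\right)\right)^{4} = \left(- \frac{17}{11}\right)^{4} = \frac{83521}{14641}$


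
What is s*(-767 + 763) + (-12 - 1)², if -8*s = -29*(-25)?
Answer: 1063/2 ≈ 531.50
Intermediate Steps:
s = -725/8 (s = -(-29)*(-25)/8 = -⅛*725 = -725/8 ≈ -90.625)
s*(-767 + 763) + (-12 - 1)² = -725*(-767 + 763)/8 + (-12 - 1)² = -725/8*(-4) + (-13)² = 725/2 + 169 = 1063/2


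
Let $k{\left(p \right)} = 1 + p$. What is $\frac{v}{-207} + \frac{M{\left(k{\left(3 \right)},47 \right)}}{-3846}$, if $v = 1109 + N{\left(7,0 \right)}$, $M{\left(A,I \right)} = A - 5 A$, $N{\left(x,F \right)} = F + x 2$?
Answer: $- \frac{719291}{132687} \approx -5.421$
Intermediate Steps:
$N{\left(x,F \right)} = F + 2 x$
$M{\left(A,I \right)} = - 4 A$
$v = 1123$ ($v = 1109 + \left(0 + 2 \cdot 7\right) = 1109 + \left(0 + 14\right) = 1109 + 14 = 1123$)
$\frac{v}{-207} + \frac{M{\left(k{\left(3 \right)},47 \right)}}{-3846} = \frac{1123}{-207} + \frac{\left(-4\right) \left(1 + 3\right)}{-3846} = 1123 \left(- \frac{1}{207}\right) + \left(-4\right) 4 \left(- \frac{1}{3846}\right) = - \frac{1123}{207} - - \frac{8}{1923} = - \frac{1123}{207} + \frac{8}{1923} = - \frac{719291}{132687}$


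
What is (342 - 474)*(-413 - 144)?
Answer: 73524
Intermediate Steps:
(342 - 474)*(-413 - 144) = -132*(-557) = 73524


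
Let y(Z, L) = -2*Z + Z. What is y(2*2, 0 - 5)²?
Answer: 16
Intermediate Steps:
y(Z, L) = -Z
y(2*2, 0 - 5)² = (-2*2)² = (-1*4)² = (-4)² = 16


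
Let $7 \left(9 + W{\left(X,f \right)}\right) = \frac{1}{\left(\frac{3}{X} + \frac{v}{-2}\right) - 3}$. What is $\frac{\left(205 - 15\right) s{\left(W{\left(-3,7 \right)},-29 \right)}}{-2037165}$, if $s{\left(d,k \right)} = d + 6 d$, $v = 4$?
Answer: $\frac{7201}{1222299} \approx 0.0058914$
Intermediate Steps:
$W{\left(X,f \right)} = -9 + \frac{1}{7 \left(-5 + \frac{3}{X}\right)}$ ($W{\left(X,f \right)} = -9 + \frac{1}{7 \left(\left(\frac{3}{X} + \frac{4}{-2}\right) - 3\right)} = -9 + \frac{1}{7 \left(\left(\frac{3}{X} + 4 \left(- \frac{1}{2}\right)\right) - 3\right)} = -9 + \frac{1}{7 \left(\left(\frac{3}{X} - 2\right) - 3\right)} = -9 + \frac{1}{7 \left(\left(-2 + \frac{3}{X}\right) - 3\right)} = -9 + \frac{1}{7 \left(-5 + \frac{3}{X}\right)}$)
$s{\left(d,k \right)} = 7 d$
$\frac{\left(205 - 15\right) s{\left(W{\left(-3,7 \right)},-29 \right)}}{-2037165} = \frac{\left(205 - 15\right) 7 \frac{189 - -948}{7 \left(-3 + 5 \left(-3\right)\right)}}{-2037165} = 190 \cdot 7 \frac{189 + 948}{7 \left(-3 - 15\right)} \left(- \frac{1}{2037165}\right) = 190 \cdot 7 \cdot \frac{1}{7} \frac{1}{-18} \cdot 1137 \left(- \frac{1}{2037165}\right) = 190 \cdot 7 \cdot \frac{1}{7} \left(- \frac{1}{18}\right) 1137 \left(- \frac{1}{2037165}\right) = 190 \cdot 7 \left(- \frac{379}{42}\right) \left(- \frac{1}{2037165}\right) = 190 \left(- \frac{379}{6}\right) \left(- \frac{1}{2037165}\right) = \left(- \frac{36005}{3}\right) \left(- \frac{1}{2037165}\right) = \frac{7201}{1222299}$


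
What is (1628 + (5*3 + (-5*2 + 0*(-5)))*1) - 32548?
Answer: -30915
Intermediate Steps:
(1628 + (5*3 + (-5*2 + 0*(-5)))*1) - 32548 = (1628 + (15 + (-10 + 0))*1) - 32548 = (1628 + (15 - 10)*1) - 32548 = (1628 + 5*1) - 32548 = (1628 + 5) - 32548 = 1633 - 32548 = -30915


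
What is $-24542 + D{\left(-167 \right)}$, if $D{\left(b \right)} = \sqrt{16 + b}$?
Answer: $-24542 + i \sqrt{151} \approx -24542.0 + 12.288 i$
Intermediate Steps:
$-24542 + D{\left(-167 \right)} = -24542 + \sqrt{16 - 167} = -24542 + \sqrt{-151} = -24542 + i \sqrt{151}$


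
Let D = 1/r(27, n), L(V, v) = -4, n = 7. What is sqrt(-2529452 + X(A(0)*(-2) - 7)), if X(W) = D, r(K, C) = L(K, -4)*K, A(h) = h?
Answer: I*sqrt(819542451)/18 ≈ 1590.4*I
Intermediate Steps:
r(K, C) = -4*K
D = -1/108 (D = 1/(-4*27) = 1/(-108) = -1/108 ≈ -0.0092593)
X(W) = -1/108
sqrt(-2529452 + X(A(0)*(-2) - 7)) = sqrt(-2529452 - 1/108) = sqrt(-273180817/108) = I*sqrt(819542451)/18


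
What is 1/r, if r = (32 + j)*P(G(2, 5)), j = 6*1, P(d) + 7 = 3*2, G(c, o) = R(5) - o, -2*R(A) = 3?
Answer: -1/38 ≈ -0.026316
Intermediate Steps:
R(A) = -3/2 (R(A) = -½*3 = -3/2)
G(c, o) = -3/2 - o
P(d) = -1 (P(d) = -7 + 3*2 = -7 + 6 = -1)
j = 6
r = -38 (r = (32 + 6)*(-1) = 38*(-1) = -38)
1/r = 1/(-38) = -1/38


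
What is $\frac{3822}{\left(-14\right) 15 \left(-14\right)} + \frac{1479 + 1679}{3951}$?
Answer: $\frac{82943}{39510} \approx 2.0993$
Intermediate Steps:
$\frac{3822}{\left(-14\right) 15 \left(-14\right)} + \frac{1479 + 1679}{3951} = \frac{3822}{\left(-210\right) \left(-14\right)} + 3158 \cdot \frac{1}{3951} = \frac{3822}{2940} + \frac{3158}{3951} = 3822 \cdot \frac{1}{2940} + \frac{3158}{3951} = \frac{13}{10} + \frac{3158}{3951} = \frac{82943}{39510}$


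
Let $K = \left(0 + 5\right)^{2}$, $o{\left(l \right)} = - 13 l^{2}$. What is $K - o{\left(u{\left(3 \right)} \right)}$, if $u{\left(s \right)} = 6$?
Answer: $493$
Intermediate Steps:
$K = 25$ ($K = 5^{2} = 25$)
$K - o{\left(u{\left(3 \right)} \right)} = 25 - - 13 \cdot 6^{2} = 25 - \left(-13\right) 36 = 25 - -468 = 25 + 468 = 493$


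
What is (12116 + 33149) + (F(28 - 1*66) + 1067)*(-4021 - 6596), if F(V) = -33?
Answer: -10932713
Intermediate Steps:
(12116 + 33149) + (F(28 - 1*66) + 1067)*(-4021 - 6596) = (12116 + 33149) + (-33 + 1067)*(-4021 - 6596) = 45265 + 1034*(-10617) = 45265 - 10977978 = -10932713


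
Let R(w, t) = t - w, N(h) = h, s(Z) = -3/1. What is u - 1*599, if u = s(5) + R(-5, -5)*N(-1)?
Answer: -602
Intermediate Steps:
s(Z) = -3 (s(Z) = -3*1 = -3)
u = -3 (u = -3 + (-5 - 1*(-5))*(-1) = -3 + (-5 + 5)*(-1) = -3 + 0*(-1) = -3 + 0 = -3)
u - 1*599 = -3 - 1*599 = -3 - 599 = -602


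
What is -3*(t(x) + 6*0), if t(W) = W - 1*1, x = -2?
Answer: 9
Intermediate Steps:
t(W) = -1 + W (t(W) = W - 1 = -1 + W)
-3*(t(x) + 6*0) = -3*((-1 - 2) + 6*0) = -3*(-3 + 0) = -3*(-3) = 9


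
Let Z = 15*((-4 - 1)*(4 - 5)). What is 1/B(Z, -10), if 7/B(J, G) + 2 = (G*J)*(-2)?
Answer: 214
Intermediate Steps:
Z = 75 (Z = 15*(-5*(-1)) = 15*5 = 75)
B(J, G) = 7/(-2 - 2*G*J) (B(J, G) = 7/(-2 + (G*J)*(-2)) = 7/(-2 - 2*G*J))
1/B(Z, -10) = 1/(-7/(2 + 2*(-10)*75)) = 1/(-7/(2 - 1500)) = 1/(-7/(-1498)) = 1/(-7*(-1/1498)) = 1/(1/214) = 214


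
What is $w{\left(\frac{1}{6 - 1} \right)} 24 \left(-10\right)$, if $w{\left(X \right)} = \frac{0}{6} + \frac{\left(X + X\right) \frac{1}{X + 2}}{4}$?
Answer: $- \frac{120}{11} \approx -10.909$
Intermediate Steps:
$w{\left(X \right)} = \frac{X}{2 \left(2 + X\right)}$ ($w{\left(X \right)} = 0 \cdot \frac{1}{6} + \frac{2 X}{2 + X} \frac{1}{4} = 0 + \frac{2 X}{2 + X} \frac{1}{4} = 0 + \frac{X}{2 \left(2 + X\right)} = \frac{X}{2 \left(2 + X\right)}$)
$w{\left(\frac{1}{6 - 1} \right)} 24 \left(-10\right) = \frac{1}{2 \left(6 - 1\right) \left(2 + \frac{1}{6 - 1}\right)} 24 \left(-10\right) = \frac{1}{2 \cdot 5 \left(2 + \frac{1}{5}\right)} 24 \left(-10\right) = \frac{1}{2} \cdot \frac{1}{5} \frac{1}{2 + \frac{1}{5}} \cdot 24 \left(-10\right) = \frac{1}{2} \cdot \frac{1}{5} \frac{1}{\frac{11}{5}} \cdot 24 \left(-10\right) = \frac{1}{2} \cdot \frac{1}{5} \cdot \frac{5}{11} \cdot 24 \left(-10\right) = \frac{1}{22} \cdot 24 \left(-10\right) = \frac{12}{11} \left(-10\right) = - \frac{120}{11}$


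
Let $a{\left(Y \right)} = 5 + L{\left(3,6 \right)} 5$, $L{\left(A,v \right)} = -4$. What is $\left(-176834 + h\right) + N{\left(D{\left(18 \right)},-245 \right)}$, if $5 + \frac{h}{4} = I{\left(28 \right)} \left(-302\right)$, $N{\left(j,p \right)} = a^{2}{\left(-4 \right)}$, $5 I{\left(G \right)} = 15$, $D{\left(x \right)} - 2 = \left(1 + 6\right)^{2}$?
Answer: $-180253$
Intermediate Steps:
$D{\left(x \right)} = 51$ ($D{\left(x \right)} = 2 + \left(1 + 6\right)^{2} = 2 + 7^{2} = 2 + 49 = 51$)
$I{\left(G \right)} = 3$ ($I{\left(G \right)} = \frac{1}{5} \cdot 15 = 3$)
$a{\left(Y \right)} = -15$ ($a{\left(Y \right)} = 5 - 20 = -15$)
$N{\left(j,p \right)} = 225$ ($N{\left(j,p \right)} = \left(-15\right)^{2} = 225$)
$h = -3644$ ($h = -20 + 4 \cdot 3 \left(-302\right) = -20 + 4 \left(-906\right) = -20 - 3624 = -3644$)
$\left(-176834 + h\right) + N{\left(D{\left(18 \right)},-245 \right)} = \left(-176834 - 3644\right) + 225 = -180478 + 225 = -180253$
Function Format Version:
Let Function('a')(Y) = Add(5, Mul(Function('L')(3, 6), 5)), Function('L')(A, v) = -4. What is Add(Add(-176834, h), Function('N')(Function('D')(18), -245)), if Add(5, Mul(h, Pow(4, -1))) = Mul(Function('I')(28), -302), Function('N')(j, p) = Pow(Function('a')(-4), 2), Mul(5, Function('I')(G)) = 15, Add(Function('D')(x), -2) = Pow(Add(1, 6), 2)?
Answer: -180253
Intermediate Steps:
Function('D')(x) = 51 (Function('D')(x) = Add(2, Pow(Add(1, 6), 2)) = Add(2, Pow(7, 2)) = Add(2, 49) = 51)
Function('I')(G) = 3 (Function('I')(G) = Mul(Rational(1, 5), 15) = 3)
Function('a')(Y) = -15 (Function('a')(Y) = Add(5, Mul(-4, 5)) = Add(5, -20) = -15)
Function('N')(j, p) = 225 (Function('N')(j, p) = Pow(-15, 2) = 225)
h = -3644 (h = Add(-20, Mul(4, Mul(3, -302))) = Add(-20, Mul(4, -906)) = Add(-20, -3624) = -3644)
Add(Add(-176834, h), Function('N')(Function('D')(18), -245)) = Add(Add(-176834, -3644), 225) = Add(-180478, 225) = -180253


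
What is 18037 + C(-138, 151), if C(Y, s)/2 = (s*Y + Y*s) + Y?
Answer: -65591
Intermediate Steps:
C(Y, s) = 2*Y + 4*Y*s (C(Y, s) = 2*((s*Y + Y*s) + Y) = 2*((Y*s + Y*s) + Y) = 2*(2*Y*s + Y) = 2*(Y + 2*Y*s) = 2*Y + 4*Y*s)
18037 + C(-138, 151) = 18037 + 2*(-138)*(1 + 2*151) = 18037 + 2*(-138)*(1 + 302) = 18037 + 2*(-138)*303 = 18037 - 83628 = -65591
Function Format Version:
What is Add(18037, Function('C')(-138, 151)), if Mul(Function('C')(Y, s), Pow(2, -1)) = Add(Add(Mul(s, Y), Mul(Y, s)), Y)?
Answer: -65591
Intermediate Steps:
Function('C')(Y, s) = Add(Mul(2, Y), Mul(4, Y, s)) (Function('C')(Y, s) = Mul(2, Add(Add(Mul(s, Y), Mul(Y, s)), Y)) = Mul(2, Add(Add(Mul(Y, s), Mul(Y, s)), Y)) = Mul(2, Add(Mul(2, Y, s), Y)) = Mul(2, Add(Y, Mul(2, Y, s))) = Add(Mul(2, Y), Mul(4, Y, s)))
Add(18037, Function('C')(-138, 151)) = Add(18037, Mul(2, -138, Add(1, Mul(2, 151)))) = Add(18037, Mul(2, -138, Add(1, 302))) = Add(18037, Mul(2, -138, 303)) = Add(18037, -83628) = -65591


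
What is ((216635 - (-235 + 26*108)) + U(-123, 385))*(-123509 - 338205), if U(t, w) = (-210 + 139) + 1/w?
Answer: -3458092462064/35 ≈ -9.8803e+10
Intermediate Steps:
U(t, w) = -71 + 1/w
((216635 - (-235 + 26*108)) + U(-123, 385))*(-123509 - 338205) = ((216635 - (-235 + 26*108)) + (-71 + 1/385))*(-123509 - 338205) = ((216635 - (-235 + 2808)) + (-71 + 1/385))*(-461714) = ((216635 - 1*2573) - 27334/385)*(-461714) = ((216635 - 2573) - 27334/385)*(-461714) = (214062 - 27334/385)*(-461714) = (82386536/385)*(-461714) = -3458092462064/35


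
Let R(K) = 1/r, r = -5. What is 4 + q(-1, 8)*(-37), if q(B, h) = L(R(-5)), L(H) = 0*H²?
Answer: 4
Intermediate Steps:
R(K) = -⅕ (R(K) = 1/(-5) = -⅕)
L(H) = 0
q(B, h) = 0
4 + q(-1, 8)*(-37) = 4 + 0*(-37) = 4 + 0 = 4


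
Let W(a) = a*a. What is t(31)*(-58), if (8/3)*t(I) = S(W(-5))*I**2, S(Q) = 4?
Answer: -83607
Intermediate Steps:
W(a) = a**2
t(I) = 3*I**2/2 (t(I) = 3*(4*I**2)/8 = 3*I**2/2)
t(31)*(-58) = ((3/2)*31**2)*(-58) = ((3/2)*961)*(-58) = (2883/2)*(-58) = -83607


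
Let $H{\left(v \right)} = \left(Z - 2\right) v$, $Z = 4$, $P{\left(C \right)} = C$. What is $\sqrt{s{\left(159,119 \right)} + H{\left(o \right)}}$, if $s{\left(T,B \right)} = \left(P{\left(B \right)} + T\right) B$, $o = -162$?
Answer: $\sqrt{32758} \approx 180.99$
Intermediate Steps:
$s{\left(T,B \right)} = B \left(B + T\right)$ ($s{\left(T,B \right)} = \left(B + T\right) B = B \left(B + T\right)$)
$H{\left(v \right)} = 2 v$ ($H{\left(v \right)} = \left(4 - 2\right) v = 2 v$)
$\sqrt{s{\left(159,119 \right)} + H{\left(o \right)}} = \sqrt{119 \left(119 + 159\right) + 2 \left(-162\right)} = \sqrt{119 \cdot 278 - 324} = \sqrt{33082 - 324} = \sqrt{32758}$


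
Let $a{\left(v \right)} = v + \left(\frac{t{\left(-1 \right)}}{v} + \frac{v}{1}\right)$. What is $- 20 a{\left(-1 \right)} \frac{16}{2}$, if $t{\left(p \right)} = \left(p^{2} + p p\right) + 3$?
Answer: $1120$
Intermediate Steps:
$t{\left(p \right)} = 3 + 2 p^{2}$ ($t{\left(p \right)} = \left(p^{2} + p^{2}\right) + 3 = 2 p^{2} + 3 = 3 + 2 p^{2}$)
$a{\left(v \right)} = 2 v + \frac{5}{v}$ ($a{\left(v \right)} = v + \left(\frac{3 + 2 \left(-1\right)^{2}}{v} + \frac{v}{1}\right) = v + \left(\frac{3 + 2 \cdot 1}{v} + v 1\right) = v + \left(\frac{3 + 2}{v} + v\right) = v + \left(\frac{5}{v} + v\right) = v + \left(v + \frac{5}{v}\right) = 2 v + \frac{5}{v}$)
$- 20 a{\left(-1 \right)} \frac{16}{2} = - 20 \left(2 \left(-1\right) + \frac{5}{-1}\right) \frac{16}{2} = - 20 \left(-2 + 5 \left(-1\right)\right) 16 \cdot \frac{1}{2} = - 20 \left(-2 - 5\right) 8 = \left(-20\right) \left(-7\right) 8 = 140 \cdot 8 = 1120$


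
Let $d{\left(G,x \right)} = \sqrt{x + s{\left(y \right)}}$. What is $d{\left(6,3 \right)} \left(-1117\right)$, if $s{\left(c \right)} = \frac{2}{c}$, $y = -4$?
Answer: $- \frac{1117 \sqrt{10}}{2} \approx -1766.1$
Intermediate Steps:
$d{\left(G,x \right)} = \sqrt{- \frac{1}{2} + x}$ ($d{\left(G,x \right)} = \sqrt{x + \frac{2}{-4}} = \sqrt{x + 2 \left(- \frac{1}{4}\right)} = \sqrt{x - \frac{1}{2}} = \sqrt{- \frac{1}{2} + x}$)
$d{\left(6,3 \right)} \left(-1117\right) = \frac{\sqrt{-2 + 4 \cdot 3}}{2} \left(-1117\right) = \frac{\sqrt{-2 + 12}}{2} \left(-1117\right) = \frac{\sqrt{10}}{2} \left(-1117\right) = - \frac{1117 \sqrt{10}}{2}$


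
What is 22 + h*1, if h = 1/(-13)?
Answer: 285/13 ≈ 21.923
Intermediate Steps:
h = -1/13 ≈ -0.076923
22 + h*1 = 22 - 1/13*1 = 22 - 1/13 = 285/13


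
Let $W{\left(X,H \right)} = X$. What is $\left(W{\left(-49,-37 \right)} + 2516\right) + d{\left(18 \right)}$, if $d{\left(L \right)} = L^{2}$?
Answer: $2791$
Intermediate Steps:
$\left(W{\left(-49,-37 \right)} + 2516\right) + d{\left(18 \right)} = \left(-49 + 2516\right) + 18^{2} = 2467 + 324 = 2791$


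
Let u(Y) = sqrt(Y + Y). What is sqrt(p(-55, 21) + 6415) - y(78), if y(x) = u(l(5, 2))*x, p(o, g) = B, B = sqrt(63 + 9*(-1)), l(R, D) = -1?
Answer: sqrt(6415 + 3*sqrt(6)) - 78*I*sqrt(2) ≈ 80.14 - 110.31*I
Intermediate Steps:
B = 3*sqrt(6) (B = sqrt(63 - 9) = sqrt(54) = 3*sqrt(6) ≈ 7.3485)
u(Y) = sqrt(2)*sqrt(Y) (u(Y) = sqrt(2*Y) = sqrt(2)*sqrt(Y))
p(o, g) = 3*sqrt(6)
y(x) = I*x*sqrt(2) (y(x) = (sqrt(2)*sqrt(-1))*x = (sqrt(2)*I)*x = (I*sqrt(2))*x = I*x*sqrt(2))
sqrt(p(-55, 21) + 6415) - y(78) = sqrt(3*sqrt(6) + 6415) - I*78*sqrt(2) = sqrt(6415 + 3*sqrt(6)) - 78*I*sqrt(2)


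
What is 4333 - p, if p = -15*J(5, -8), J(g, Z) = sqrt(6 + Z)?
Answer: 4333 + 15*I*sqrt(2) ≈ 4333.0 + 21.213*I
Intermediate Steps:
p = -15*I*sqrt(2) (p = -15*sqrt(6 - 8) = -15*sqrt(-2) = -15*I*sqrt(2) ≈ -21.213*I)
4333 - p = 4333 - (-15)*I*sqrt(2) = 4333 + 15*I*sqrt(2)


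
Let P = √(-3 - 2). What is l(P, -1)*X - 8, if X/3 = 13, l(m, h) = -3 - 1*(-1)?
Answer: -86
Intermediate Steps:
P = I*√5 (P = √(-5) = I*√5 ≈ 2.2361*I)
l(m, h) = -2 (l(m, h) = -3 + 1 = -2)
X = 39 (X = 3*13 = 39)
l(P, -1)*X - 8 = -2*39 - 8 = -78 - 8 = -86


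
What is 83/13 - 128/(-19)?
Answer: 3241/247 ≈ 13.121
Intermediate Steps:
83/13 - 128/(-19) = 83*(1/13) - 128*(-1/19) = 83/13 + 128/19 = 3241/247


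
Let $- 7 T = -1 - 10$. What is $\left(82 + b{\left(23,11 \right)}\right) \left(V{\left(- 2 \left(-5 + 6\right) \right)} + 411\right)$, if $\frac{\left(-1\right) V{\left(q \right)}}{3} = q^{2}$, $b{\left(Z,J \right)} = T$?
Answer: $33345$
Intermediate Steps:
$T = \frac{11}{7}$ ($T = - \frac{-1 - 10}{7} = \left(- \frac{1}{7}\right) \left(-11\right) = \frac{11}{7} \approx 1.5714$)
$b{\left(Z,J \right)} = \frac{11}{7}$
$V{\left(q \right)} = - 3 q^{2}$
$\left(82 + b{\left(23,11 \right)}\right) \left(V{\left(- 2 \left(-5 + 6\right) \right)} + 411\right) = \left(82 + \frac{11}{7}\right) \left(- 3 \left(- 2 \left(-5 + 6\right)\right)^{2} + 411\right) = \frac{585 \left(- 3 \left(\left(-2\right) 1\right)^{2} + 411\right)}{7} = \frac{585 \left(- 3 \left(-2\right)^{2} + 411\right)}{7} = \frac{585 \left(\left(-3\right) 4 + 411\right)}{7} = \frac{585 \left(-12 + 411\right)}{7} = \frac{585}{7} \cdot 399 = 33345$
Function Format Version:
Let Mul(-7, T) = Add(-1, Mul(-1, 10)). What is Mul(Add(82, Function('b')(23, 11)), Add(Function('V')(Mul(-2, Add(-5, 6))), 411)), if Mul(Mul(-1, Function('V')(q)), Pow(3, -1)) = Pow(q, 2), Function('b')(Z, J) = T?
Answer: 33345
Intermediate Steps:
T = Rational(11, 7) (T = Mul(Rational(-1, 7), Add(-1, Mul(-1, 10))) = Mul(Rational(-1, 7), Add(-1, -10)) = Mul(Rational(-1, 7), -11) = Rational(11, 7) ≈ 1.5714)
Function('b')(Z, J) = Rational(11, 7)
Function('V')(q) = Mul(-3, Pow(q, 2))
Mul(Add(82, Function('b')(23, 11)), Add(Function('V')(Mul(-2, Add(-5, 6))), 411)) = Mul(Add(82, Rational(11, 7)), Add(Mul(-3, Pow(Mul(-2, Add(-5, 6)), 2)), 411)) = Mul(Rational(585, 7), Add(Mul(-3, Pow(Mul(-2, 1), 2)), 411)) = Mul(Rational(585, 7), Add(Mul(-3, Pow(-2, 2)), 411)) = Mul(Rational(585, 7), Add(Mul(-3, 4), 411)) = Mul(Rational(585, 7), Add(-12, 411)) = Mul(Rational(585, 7), 399) = 33345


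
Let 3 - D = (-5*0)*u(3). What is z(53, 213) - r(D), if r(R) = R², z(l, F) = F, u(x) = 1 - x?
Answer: 204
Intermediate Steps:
D = 3 (D = 3 - (-5*0)*(1 - 1*3) = 3 - 0*(1 - 3) = 3 - 0*(-2) = 3 - 1*0 = 3 + 0 = 3)
z(53, 213) - r(D) = 213 - 1*3² = 213 - 1*9 = 213 - 9 = 204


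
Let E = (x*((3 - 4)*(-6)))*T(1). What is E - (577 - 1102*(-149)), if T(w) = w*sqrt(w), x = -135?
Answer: -165585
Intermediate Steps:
T(w) = w**(3/2)
E = -810 (E = (-135*(3 - 4)*(-6))*1**(3/2) = -(-135)*(-6)*1 = -135*6*1 = -810*1 = -810)
E - (577 - 1102*(-149)) = -810 - (577 - 1102*(-149)) = -810 - (577 + 164198) = -810 - 1*164775 = -810 - 164775 = -165585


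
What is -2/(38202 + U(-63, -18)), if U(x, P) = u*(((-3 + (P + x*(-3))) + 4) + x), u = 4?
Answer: -1/19319 ≈ -5.1763e-5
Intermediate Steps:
U(x, P) = 4 - 8*x + 4*P (U(x, P) = 4*(((-3 + (P + x*(-3))) + 4) + x) = 4*(((-3 + (P - 3*x)) + 4) + x) = 4*(((-3 + P - 3*x) + 4) + x) = 4*((1 + P - 3*x) + x) = 4*(1 + P - 2*x) = 4 - 8*x + 4*P)
-2/(38202 + U(-63, -18)) = -2/(38202 + (4 - 8*(-63) + 4*(-18))) = -2/(38202 + (4 + 504 - 72)) = -2/(38202 + 436) = -2/38638 = -2*1/38638 = -1/19319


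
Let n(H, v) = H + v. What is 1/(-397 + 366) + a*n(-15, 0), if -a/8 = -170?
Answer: -632401/31 ≈ -20400.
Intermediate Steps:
a = 1360 (a = -8*(-170) = 1360)
1/(-397 + 366) + a*n(-15, 0) = 1/(-397 + 366) + 1360*(-15 + 0) = 1/(-31) + 1360*(-15) = -1/31 - 20400 = -632401/31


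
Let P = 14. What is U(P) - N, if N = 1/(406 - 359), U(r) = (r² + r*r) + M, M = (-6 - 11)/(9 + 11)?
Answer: 367661/940 ≈ 391.13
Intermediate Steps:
M = -17/20 ≈ -0.85000
U(r) = -17/20 + 2*r² (U(r) = (r² + r*r) - 17/20 = (r² + r²) - 17/20 = 2*r² - 17/20 = -17/20 + 2*r²)
N = 1/47 ≈ 0.021277
U(P) - N = (-17/20 + 2*14²) - 1*1/47 = (-17/20 + 2*196) - 1/47 = (-17/20 + 392) - 1/47 = 7823/20 - 1/47 = 367661/940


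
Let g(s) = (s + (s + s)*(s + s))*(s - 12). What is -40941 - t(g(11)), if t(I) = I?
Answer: -40446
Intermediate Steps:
g(s) = (-12 + s)*(s + 4*s²) (g(s) = (s + (2*s)*(2*s))*(-12 + s) = (s + 4*s²)*(-12 + s) = (-12 + s)*(s + 4*s²))
-40941 - t(g(11)) = -40941 - 11*(-12 - 47*11 + 4*11²) = -40941 - 11*(-12 - 517 + 4*121) = -40941 - 11*(-12 - 517 + 484) = -40941 - 11*(-45) = -40941 - 1*(-495) = -40941 + 495 = -40446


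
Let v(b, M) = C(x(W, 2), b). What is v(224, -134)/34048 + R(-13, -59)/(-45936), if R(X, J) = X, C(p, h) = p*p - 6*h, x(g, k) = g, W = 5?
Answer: -3759185/97751808 ≈ -0.038456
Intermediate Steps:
C(p, h) = p² - 6*h
v(b, M) = 25 - 6*b (v(b, M) = 5² - 6*b = 25 - 6*b)
v(224, -134)/34048 + R(-13, -59)/(-45936) = (25 - 6*224)/34048 - 13/(-45936) = (25 - 1344)*(1/34048) - 13*(-1/45936) = -1319*1/34048 + 13/45936 = -1319/34048 + 13/45936 = -3759185/97751808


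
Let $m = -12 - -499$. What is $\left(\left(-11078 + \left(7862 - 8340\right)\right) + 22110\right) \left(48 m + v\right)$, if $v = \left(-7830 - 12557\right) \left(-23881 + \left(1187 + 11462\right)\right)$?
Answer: $2416973228640$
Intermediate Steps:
$m = 487$ ($m = -12 + 499 = 487$)
$v = 228986784$ ($v = - 20387 \left(-23881 + 12649\right) = \left(-20387\right) \left(-11232\right) = 228986784$)
$\left(\left(-11078 + \left(7862 - 8340\right)\right) + 22110\right) \left(48 m + v\right) = \left(\left(-11078 + \left(7862 - 8340\right)\right) + 22110\right) \left(48 \cdot 487 + 228986784\right) = \left(\left(-11078 - 478\right) + 22110\right) \left(23376 + 228986784\right) = \left(-11556 + 22110\right) 229010160 = 10554 \cdot 229010160 = 2416973228640$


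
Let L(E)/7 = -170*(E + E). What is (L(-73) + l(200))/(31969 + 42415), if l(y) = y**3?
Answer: 2043435/18596 ≈ 109.89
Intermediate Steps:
L(E) = -2380*E (L(E) = 7*(-170*(E + E)) = 7*(-340*E) = -2380*E)
(L(-73) + l(200))/(31969 + 42415) = (-2380*(-73) + 200**3)/(31969 + 42415) = (173740 + 8000000)/74384 = 8173740*(1/74384) = 2043435/18596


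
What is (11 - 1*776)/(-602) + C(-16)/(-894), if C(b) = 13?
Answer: 169021/134547 ≈ 1.2562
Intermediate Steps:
(11 - 1*776)/(-602) + C(-16)/(-894) = (11 - 1*776)/(-602) + 13/(-894) = (11 - 776)*(-1/602) + 13*(-1/894) = -765*(-1/602) - 13/894 = 765/602 - 13/894 = 169021/134547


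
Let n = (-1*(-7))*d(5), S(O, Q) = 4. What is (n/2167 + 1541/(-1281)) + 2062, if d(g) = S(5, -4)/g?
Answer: 28603146503/13879635 ≈ 2060.8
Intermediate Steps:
d(g) = 4/g
n = 28/5 (n = (-1*(-7))*(4/5) = 7*(4*(⅕)) = 7*(⅘) = 28/5 ≈ 5.6000)
(n/2167 + 1541/(-1281)) + 2062 = ((28/5)/2167 + 1541/(-1281)) + 2062 = ((28/5)*(1/2167) + 1541*(-1/1281)) + 2062 = (28/10835 - 1541/1281) + 2062 = -16660867/13879635 + 2062 = 28603146503/13879635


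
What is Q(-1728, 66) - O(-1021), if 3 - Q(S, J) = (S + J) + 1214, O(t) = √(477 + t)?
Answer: 451 - 4*I*√34 ≈ 451.0 - 23.324*I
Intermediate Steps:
Q(S, J) = -1211 - J - S (Q(S, J) = 3 - ((S + J) + 1214) = 3 - ((J + S) + 1214) = 3 - (1214 + J + S) = 3 + (-1214 - J - S) = -1211 - J - S)
Q(-1728, 66) - O(-1021) = (-1211 - 1*66 - 1*(-1728)) - √(477 - 1021) = (-1211 - 66 + 1728) - √(-544) = 451 - 4*I*√34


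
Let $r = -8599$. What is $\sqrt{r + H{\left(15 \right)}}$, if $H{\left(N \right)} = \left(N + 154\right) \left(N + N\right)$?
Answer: $i \sqrt{3529} \approx 59.405 i$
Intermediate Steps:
$H{\left(N \right)} = 2 N \left(154 + N\right)$ ($H{\left(N \right)} = \left(154 + N\right) 2 N = 2 N \left(154 + N\right)$)
$\sqrt{r + H{\left(15 \right)}} = \sqrt{-8599 + 2 \cdot 15 \left(154 + 15\right)} = \sqrt{-8599 + 2 \cdot 15 \cdot 169} = \sqrt{-8599 + 5070} = \sqrt{-3529} = i \sqrt{3529}$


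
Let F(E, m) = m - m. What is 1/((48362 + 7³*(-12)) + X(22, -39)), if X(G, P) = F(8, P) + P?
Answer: 1/44207 ≈ 2.2621e-5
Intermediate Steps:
F(E, m) = 0
X(G, P) = P (X(G, P) = 0 + P = P)
1/((48362 + 7³*(-12)) + X(22, -39)) = 1/((48362 + 7³*(-12)) - 39) = 1/((48362 + 343*(-12)) - 39) = 1/((48362 - 4116) - 39) = 1/(44246 - 39) = 1/44207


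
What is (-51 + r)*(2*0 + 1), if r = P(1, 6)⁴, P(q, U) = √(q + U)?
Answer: -2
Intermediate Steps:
P(q, U) = √(U + q)
r = 49 (r = (√(6 + 1))⁴ = (√7)⁴ = 49)
(-51 + r)*(2*0 + 1) = (-51 + 49)*(2*0 + 1) = -2*(0 + 1) = -2*1 = -2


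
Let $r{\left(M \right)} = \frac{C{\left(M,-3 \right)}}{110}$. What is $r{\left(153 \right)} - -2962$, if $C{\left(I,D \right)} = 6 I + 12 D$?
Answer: $\frac{163351}{55} \approx 2970.0$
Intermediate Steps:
$r{\left(M \right)} = - \frac{18}{55} + \frac{3 M}{55}$ ($r{\left(M \right)} = \frac{6 M + 12 \left(-3\right)}{110} = \left(6 M - 36\right) \frac{1}{110} = \left(-36 + 6 M\right) \frac{1}{110} = - \frac{18}{55} + \frac{3 M}{55}$)
$r{\left(153 \right)} - -2962 = \left(- \frac{18}{55} + \frac{3}{55} \cdot 153\right) - -2962 = \left(- \frac{18}{55} + \frac{459}{55}\right) + 2962 = \frac{441}{55} + 2962 = \frac{163351}{55}$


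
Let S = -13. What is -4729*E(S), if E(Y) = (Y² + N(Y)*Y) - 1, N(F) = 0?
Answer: -794472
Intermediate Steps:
E(Y) = -1 + Y² (E(Y) = (Y² + 0*Y) - 1 = (Y² + 0) - 1 = Y² - 1 = -1 + Y²)
-4729*E(S) = -4729*(-1 + (-13)²) = -4729*(-1 + 169) = -4729*168 = -794472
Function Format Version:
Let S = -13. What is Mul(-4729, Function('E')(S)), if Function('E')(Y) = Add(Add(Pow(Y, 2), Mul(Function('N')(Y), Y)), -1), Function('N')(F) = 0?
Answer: -794472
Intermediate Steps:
Function('E')(Y) = Add(-1, Pow(Y, 2)) (Function('E')(Y) = Add(Add(Pow(Y, 2), Mul(0, Y)), -1) = Add(Add(Pow(Y, 2), 0), -1) = Add(Pow(Y, 2), -1) = Add(-1, Pow(Y, 2)))
Mul(-4729, Function('E')(S)) = Mul(-4729, Add(-1, Pow(-13, 2))) = Mul(-4729, Add(-1, 169)) = Mul(-4729, 168) = -794472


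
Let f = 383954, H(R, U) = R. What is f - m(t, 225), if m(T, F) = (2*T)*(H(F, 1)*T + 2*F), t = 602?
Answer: -163239646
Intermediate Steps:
m(T, F) = 2*T*(2*F + F*T) (m(T, F) = (2*T)*(F*T + 2*F) = (2*T)*(2*F + F*T) = 2*T*(2*F + F*T))
f - m(t, 225) = 383954 - 2*225*602*(2 + 602) = 383954 - 2*225*602*604 = 383954 - 1*163623600 = 383954 - 163623600 = -163239646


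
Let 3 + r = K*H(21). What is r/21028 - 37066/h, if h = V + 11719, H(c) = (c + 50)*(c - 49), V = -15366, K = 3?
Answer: 108237457/10955588 ≈ 9.8797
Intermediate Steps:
H(c) = (-49 + c)*(50 + c) (H(c) = (50 + c)*(-49 + c) = (-49 + c)*(50 + c))
h = -3647 (h = -15366 + 11719 = -3647)
r = -5967 (r = -3 + 3*(-2450 + 21 + 21**2) = -3 + 3*(-2450 + 21 + 441) = -3 + 3*(-1988) = -3 - 5964 = -5967)
r/21028 - 37066/h = -5967/21028 - 37066/(-3647) = -5967*1/21028 - 37066*(-1/3647) = -5967/21028 + 37066/3647 = 108237457/10955588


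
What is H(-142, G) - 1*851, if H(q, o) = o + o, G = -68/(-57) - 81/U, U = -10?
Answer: -237238/285 ≈ -832.41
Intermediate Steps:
G = 5297/570 (G = -68/(-57) - 81/(-10) = -68*(-1/57) - 81*(-⅒) = 68/57 + 81/10 = 5297/570 ≈ 9.2930)
H(q, o) = 2*o
H(-142, G) - 1*851 = 2*(5297/570) - 1*851 = 5297/285 - 851 = -237238/285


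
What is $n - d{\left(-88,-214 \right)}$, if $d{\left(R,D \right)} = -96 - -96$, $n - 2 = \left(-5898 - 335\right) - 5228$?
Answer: $-11459$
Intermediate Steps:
$n = -11459$ ($n = 2 - 11461 = -11459$)
$d{\left(R,D \right)} = 0$ ($d{\left(R,D \right)} = -96 + 96 = 0$)
$n - d{\left(-88,-214 \right)} = -11459 - 0 = -11459 + 0 = -11459$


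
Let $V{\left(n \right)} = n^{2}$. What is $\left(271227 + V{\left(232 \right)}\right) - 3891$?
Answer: $321160$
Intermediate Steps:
$\left(271227 + V{\left(232 \right)}\right) - 3891 = \left(271227 + 232^{2}\right) - 3891 = \left(271227 + 53824\right) - 3891 = 325051 - 3891 = 321160$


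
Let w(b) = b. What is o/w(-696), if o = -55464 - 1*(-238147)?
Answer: -182683/696 ≈ -262.48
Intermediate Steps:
o = 182683 (o = -55464 + 238147 = 182683)
o/w(-696) = 182683/(-696) = 182683*(-1/696) = -182683/696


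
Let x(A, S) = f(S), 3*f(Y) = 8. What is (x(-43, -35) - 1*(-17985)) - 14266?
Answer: 11165/3 ≈ 3721.7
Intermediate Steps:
f(Y) = 8/3 (f(Y) = (1/3)*8 = 8/3)
x(A, S) = 8/3
(x(-43, -35) - 1*(-17985)) - 14266 = (8/3 - 1*(-17985)) - 14266 = (8/3 + 17985) - 14266 = 53963/3 - 14266 = 11165/3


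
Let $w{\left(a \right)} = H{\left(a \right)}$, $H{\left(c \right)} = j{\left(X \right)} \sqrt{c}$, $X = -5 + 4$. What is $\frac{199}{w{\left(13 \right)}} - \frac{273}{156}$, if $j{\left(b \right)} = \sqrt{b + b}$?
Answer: $- \frac{7}{4} - \frac{199 i \sqrt{26}}{26} \approx -1.75 - 39.027 i$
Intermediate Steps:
$X = -1$
$j{\left(b \right)} = \sqrt{2} \sqrt{b}$ ($j{\left(b \right)} = \sqrt{2 b} = \sqrt{2} \sqrt{b}$)
$H{\left(c \right)} = i \sqrt{2} \sqrt{c}$ ($H{\left(c \right)} = \sqrt{2} \sqrt{-1} \sqrt{c} = \sqrt{2} i \sqrt{c} = i \sqrt{2} \sqrt{c}$)
$w{\left(a \right)} = i \sqrt{2} \sqrt{a}$
$\frac{199}{w{\left(13 \right)}} - \frac{273}{156} = \frac{199}{i \sqrt{2} \sqrt{13}} - \frac{273}{156} = \frac{199}{i \sqrt{26}} - \frac{7}{4} = 199 \left(- \frac{i \sqrt{26}}{26}\right) - \frac{7}{4} = - \frac{199 i \sqrt{26}}{26} - \frac{7}{4} = - \frac{7}{4} - \frac{199 i \sqrt{26}}{26}$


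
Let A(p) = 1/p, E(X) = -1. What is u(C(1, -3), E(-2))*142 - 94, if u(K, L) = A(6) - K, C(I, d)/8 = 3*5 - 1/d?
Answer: -17489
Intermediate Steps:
C(I, d) = 120 - 8/d (C(I, d) = 8*(3*5 - 1/d) = 8*(15 - 1/d) = 120 - 8/d)
u(K, L) = ⅙ - K (u(K, L) = 1/6 - K = ⅙ - K)
u(C(1, -3), E(-2))*142 - 94 = (⅙ - (120 - 8/(-3)))*142 - 94 = (⅙ - (120 - 8*(-⅓)))*142 - 94 = (⅙ - (120 + 8/3))*142 - 94 = (⅙ - 1*368/3)*142 - 94 = (⅙ - 368/3)*142 - 94 = -245/2*142 - 94 = -17395 - 94 = -17489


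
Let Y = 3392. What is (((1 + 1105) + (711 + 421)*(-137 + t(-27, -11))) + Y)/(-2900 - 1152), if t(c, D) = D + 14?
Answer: 73595/2026 ≈ 36.325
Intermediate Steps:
t(c, D) = 14 + D
(((1 + 1105) + (711 + 421)*(-137 + t(-27, -11))) + Y)/(-2900 - 1152) = (((1 + 1105) + (711 + 421)*(-137 + (14 - 11))) + 3392)/(-2900 - 1152) = ((1106 + 1132*(-137 + 3)) + 3392)/(-4052) = ((1106 + 1132*(-134)) + 3392)*(-1/4052) = ((1106 - 151688) + 3392)*(-1/4052) = (-150582 + 3392)*(-1/4052) = -147190*(-1/4052) = 73595/2026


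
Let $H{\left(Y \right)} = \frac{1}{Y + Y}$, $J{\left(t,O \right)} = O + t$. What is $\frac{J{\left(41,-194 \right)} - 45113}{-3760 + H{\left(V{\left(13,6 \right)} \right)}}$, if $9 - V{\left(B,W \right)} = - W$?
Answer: $\frac{1357980}{112799} \approx 12.039$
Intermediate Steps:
$V{\left(B,W \right)} = 9 + W$ ($V{\left(B,W \right)} = 9 - - W = 9 + W$)
$H{\left(Y \right)} = \frac{1}{2 Y}$
$\frac{J{\left(41,-194 \right)} - 45113}{-3760 + H{\left(V{\left(13,6 \right)} \right)}} = \frac{\left(-194 + 41\right) - 45113}{-3760 + \frac{1}{2 \left(9 + 6\right)}} = \frac{-153 - 45113}{-3760 + \frac{1}{2 \cdot 15}} = - \frac{45266}{-3760 + \frac{1}{2} \cdot \frac{1}{15}} = - \frac{45266}{-3760 + \frac{1}{30}} = - \frac{45266}{- \frac{112799}{30}} = \left(-45266\right) \left(- \frac{30}{112799}\right) = \frac{1357980}{112799}$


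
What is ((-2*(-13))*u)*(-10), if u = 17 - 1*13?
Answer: -1040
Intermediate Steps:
u = 4 (u = 17 - 13 = 4)
((-2*(-13))*u)*(-10) = (-2*(-13)*4)*(-10) = (26*4)*(-10) = 104*(-10) = -1040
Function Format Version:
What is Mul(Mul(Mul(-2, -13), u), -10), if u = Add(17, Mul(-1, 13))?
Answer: -1040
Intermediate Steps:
u = 4 (u = Add(17, -13) = 4)
Mul(Mul(Mul(-2, -13), u), -10) = Mul(Mul(Mul(-2, -13), 4), -10) = Mul(Mul(26, 4), -10) = Mul(104, -10) = -1040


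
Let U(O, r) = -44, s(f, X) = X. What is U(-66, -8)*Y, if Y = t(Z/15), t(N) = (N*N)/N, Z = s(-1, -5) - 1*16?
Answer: 308/5 ≈ 61.600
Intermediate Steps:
Z = -21 (Z = -5 - 1*16 = -5 - 16 = -21)
t(N) = N (t(N) = N²/N = N)
Y = -7/5 (Y = -21/15 = -21*1/15 = -7/5 ≈ -1.4000)
U(-66, -8)*Y = -44*(-7/5) = 308/5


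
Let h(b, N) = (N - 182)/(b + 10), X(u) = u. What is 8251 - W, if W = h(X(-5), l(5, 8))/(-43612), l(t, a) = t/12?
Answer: 21590554541/2616720 ≈ 8251.0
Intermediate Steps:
l(t, a) = t/12 (l(t, a) = t*(1/12) = t/12)
h(b, N) = (-182 + N)/(10 + b)
W = 2179/2616720 (W = ((-182 + (1/12)*5)/(10 - 5))/(-43612) = ((-182 + 5/12)/5)*(-1/43612) = ((⅕)*(-2179/12))*(-1/43612) = -2179/60*(-1/43612) = 2179/2616720 ≈ 0.00083272)
8251 - W = 8251 - 1*2179/2616720 = 8251 - 2179/2616720 = 21590554541/2616720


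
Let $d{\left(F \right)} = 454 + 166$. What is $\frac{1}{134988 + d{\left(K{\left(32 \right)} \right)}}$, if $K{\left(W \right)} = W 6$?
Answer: $\frac{1}{135608} \approx 7.3742 \cdot 10^{-6}$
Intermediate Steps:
$K{\left(W \right)} = 6 W$
$d{\left(F \right)} = 620$
$\frac{1}{134988 + d{\left(K{\left(32 \right)} \right)}} = \frac{1}{134988 + 620} = \frac{1}{135608}$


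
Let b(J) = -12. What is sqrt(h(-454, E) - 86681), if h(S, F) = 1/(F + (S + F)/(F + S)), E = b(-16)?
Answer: 2*I*sqrt(2622103)/11 ≈ 294.42*I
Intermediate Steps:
E = -12
h(S, F) = 1/(1 + F) (h(S, F) = 1/(F + (F + S)/(F + S)) = 1/(F + 1) = 1/(1 + F))
sqrt(h(-454, E) - 86681) = sqrt(1/(1 - 12) - 86681) = sqrt(1/(-11) - 86681) = sqrt(-1/11 - 86681) = sqrt(-953492/11) = 2*I*sqrt(2622103)/11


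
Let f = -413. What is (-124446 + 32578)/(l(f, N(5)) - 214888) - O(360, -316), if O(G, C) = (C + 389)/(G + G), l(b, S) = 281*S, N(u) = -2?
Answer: 5041711/15512400 ≈ 0.32501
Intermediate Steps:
O(G, C) = (389 + C)/(2*G) (O(G, C) = (389 + C)/((2*G)) = (389 + C)*(1/(2*G)) = (389 + C)/(2*G))
(-124446 + 32578)/(l(f, N(5)) - 214888) - O(360, -316) = (-124446 + 32578)/(281*(-2) - 214888) - (389 - 316)/(2*360) = -91868/(-562 - 214888) - 73/(2*360) = -91868/(-215450) - 1*73/720 = -91868*(-1/215450) - 73/720 = 45934/107725 - 73/720 = 5041711/15512400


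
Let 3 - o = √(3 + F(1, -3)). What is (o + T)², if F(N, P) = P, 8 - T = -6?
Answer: 289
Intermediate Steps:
T = 14 (T = 8 - 1*(-6) = 8 + 6 = 14)
o = 3 (o = 3 - √(3 - 3) = 3 - √0 = 3 - 1*0 = 3 + 0 = 3)
(o + T)² = (3 + 14)² = 17² = 289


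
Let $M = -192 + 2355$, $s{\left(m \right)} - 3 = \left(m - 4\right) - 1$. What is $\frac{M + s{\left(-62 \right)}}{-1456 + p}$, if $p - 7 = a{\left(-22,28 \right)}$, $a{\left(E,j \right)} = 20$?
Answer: $- \frac{2099}{1429} \approx -1.4689$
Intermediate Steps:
$p = 27$ ($p = 7 + 20 = 27$)
$s{\left(m \right)} = -2 + m$ ($s{\left(m \right)} = 3 + \left(\left(m - 4\right) - 1\right) = 3 + \left(\left(-4 + m\right) - 1\right) = 3 + \left(-5 + m\right) = -2 + m$)
$M = 2163$
$\frac{M + s{\left(-62 \right)}}{-1456 + p} = \frac{2163 - 64}{-1456 + 27} = \frac{2163 - 64}{-1429} = 2099 \left(- \frac{1}{1429}\right) = - \frac{2099}{1429}$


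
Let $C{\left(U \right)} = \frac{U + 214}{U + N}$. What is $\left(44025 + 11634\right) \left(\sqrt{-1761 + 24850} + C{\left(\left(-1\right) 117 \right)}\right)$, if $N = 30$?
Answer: $- \frac{1799641}{29} + 55659 \sqrt{23089} \approx 8.3954 \cdot 10^{6}$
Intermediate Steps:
$C{\left(U \right)} = \frac{214 + U}{30 + U}$ ($C{\left(U \right)} = \frac{U + 214}{U + 30} = \frac{214 + U}{30 + U}$)
$\left(44025 + 11634\right) \left(\sqrt{-1761 + 24850} + C{\left(\left(-1\right) 117 \right)}\right) = \left(44025 + 11634\right) \left(\sqrt{-1761 + 24850} + \frac{214 - 117}{30 - 117}\right) = 55659 \left(\sqrt{23089} + \frac{214 - 117}{30 - 117}\right) = 55659 \left(\sqrt{23089} + \frac{1}{-87} \cdot 97\right) = 55659 \left(\sqrt{23089} - \frac{97}{87}\right) = 55659 \left(- \frac{97}{87} + \sqrt{23089}\right) = - \frac{1799641}{29} + 55659 \sqrt{23089}$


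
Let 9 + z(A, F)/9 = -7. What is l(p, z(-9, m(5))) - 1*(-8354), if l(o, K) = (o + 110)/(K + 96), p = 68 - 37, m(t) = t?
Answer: 133617/16 ≈ 8351.1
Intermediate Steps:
z(A, F) = -144 (z(A, F) = -81 + 9*(-7) = -81 - 63 = -144)
p = 31
l(o, K) = (110 + o)/(96 + K)
l(p, z(-9, m(5))) - 1*(-8354) = (110 + 31)/(96 - 144) - 1*(-8354) = 141/(-48) + 8354 = -1/48*141 + 8354 = -47/16 + 8354 = 133617/16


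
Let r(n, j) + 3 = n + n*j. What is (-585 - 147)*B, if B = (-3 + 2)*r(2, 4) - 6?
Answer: 9516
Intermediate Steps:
r(n, j) = -3 + n + j*n (r(n, j) = -3 + (n + n*j) = -3 + (n + j*n) = -3 + n + j*n)
B = -13 (B = (-3 + 2)*(-3 + 2 + 4*2) - 6 = -(-3 + 2 + 8) - 6 = -1*7 - 6 = -7 - 6 = -13)
(-585 - 147)*B = (-585 - 147)*(-13) = -732*(-13) = 9516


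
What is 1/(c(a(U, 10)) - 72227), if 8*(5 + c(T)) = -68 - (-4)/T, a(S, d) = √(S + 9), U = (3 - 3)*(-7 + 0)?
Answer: -3/216721 ≈ -1.3843e-5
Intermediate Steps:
U = 0 (U = 0*(-7) = 0)
a(S, d) = √(9 + S)
c(T) = -27/2 + 1/(2*T) (c(T) = -5 + (-68 - (-4)/T)/8 = -5 + (-68 + 4/T)/8 = -5 + (-17/2 + 1/(2*T)) = -27/2 + 1/(2*T))
1/(c(a(U, 10)) - 72227) = 1/((1 - 27*√(9 + 0))/(2*(√(9 + 0))) - 72227) = 1/((1 - 27*√9)/(2*(√9)) - 72227) = 1/((½)*(1 - 27*3)/3 - 72227) = 1/((½)*(⅓)*(1 - 81) - 72227) = 1/((½)*(⅓)*(-80) - 72227) = 1/(-40/3 - 72227) = 1/(-216721/3) = -3/216721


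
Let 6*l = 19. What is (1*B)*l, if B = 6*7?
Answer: 133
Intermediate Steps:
B = 42
l = 19/6 (l = (⅙)*19 = 19/6 ≈ 3.1667)
(1*B)*l = (1*42)*(19/6) = 42*(19/6) = 133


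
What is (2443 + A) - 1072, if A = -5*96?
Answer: 891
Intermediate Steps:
A = -480
(2443 + A) - 1072 = (2443 - 480) - 1072 = 1963 - 1072 = 891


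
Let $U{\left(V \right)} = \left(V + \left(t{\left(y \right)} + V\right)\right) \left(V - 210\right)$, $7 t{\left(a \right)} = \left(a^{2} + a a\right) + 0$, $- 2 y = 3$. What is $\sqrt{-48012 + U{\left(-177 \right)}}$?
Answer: $\frac{\sqrt{17392494}}{14} \approx 297.89$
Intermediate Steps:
$y = - \frac{3}{2}$ ($y = \left(- \frac{1}{2}\right) 3 = - \frac{3}{2} \approx -1.5$)
$t{\left(a \right)} = \frac{2 a^{2}}{7}$ ($t{\left(a \right)} = \frac{\left(a^{2} + a a\right) + 0}{7} = \frac{\left(a^{2} + a^{2}\right) + 0}{7} = \frac{2 a^{2} + 0}{7} = \frac{2 a^{2}}{7}$)
$U{\left(V \right)} = \left(-210 + V\right) \left(\frac{9}{14} + 2 V\right)$ ($U{\left(V \right)} = \left(V + \left(\frac{2 \left(- \frac{3}{2}\right)^{2}}{7} + V\right)\right) \left(V - 210\right) = \left(V + \left(\frac{2}{7} \cdot \frac{9}{4} + V\right)\right) \left(-210 + V\right) = \left(V + \left(\frac{9}{14} + V\right)\right) \left(-210 + V\right) = \left(\frac{9}{14} + 2 V\right) \left(-210 + V\right) = \left(-210 + V\right) \left(\frac{9}{14} + 2 V\right)$)
$\sqrt{-48012 + U{\left(-177 \right)}} = \sqrt{-48012 - \left(- \frac{1037277}{14} - 62658\right)} = \sqrt{-48012 + \left(-135 + 2 \cdot 31329 + \frac{1039167}{14}\right)} = \sqrt{-48012 + \left(-135 + 62658 + \frac{1039167}{14}\right)} = \sqrt{-48012 + \frac{1914489}{14}} = \sqrt{\frac{1242321}{14}} = \frac{\sqrt{17392494}}{14}$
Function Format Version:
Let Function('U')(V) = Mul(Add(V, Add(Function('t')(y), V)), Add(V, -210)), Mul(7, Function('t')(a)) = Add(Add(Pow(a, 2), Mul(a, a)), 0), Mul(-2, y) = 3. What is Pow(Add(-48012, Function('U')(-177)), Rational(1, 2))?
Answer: Mul(Rational(1, 14), Pow(17392494, Rational(1, 2))) ≈ 297.89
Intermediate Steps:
y = Rational(-3, 2) (y = Mul(Rational(-1, 2), 3) = Rational(-3, 2) ≈ -1.5000)
Function('t')(a) = Mul(Rational(2, 7), Pow(a, 2)) (Function('t')(a) = Mul(Rational(1, 7), Add(Add(Pow(a, 2), Mul(a, a)), 0)) = Mul(Rational(1, 7), Add(Add(Pow(a, 2), Pow(a, 2)), 0)) = Mul(Rational(1, 7), Add(Mul(2, Pow(a, 2)), 0)) = Mul(Rational(1, 7), Mul(2, Pow(a, 2))) = Mul(Rational(2, 7), Pow(a, 2)))
Function('U')(V) = Mul(Add(-210, V), Add(Rational(9, 14), Mul(2, V))) (Function('U')(V) = Mul(Add(V, Add(Mul(Rational(2, 7), Pow(Rational(-3, 2), 2)), V)), Add(V, -210)) = Mul(Add(V, Add(Mul(Rational(2, 7), Rational(9, 4)), V)), Add(-210, V)) = Mul(Add(V, Add(Rational(9, 14), V)), Add(-210, V)) = Mul(Add(Rational(9, 14), Mul(2, V)), Add(-210, V)) = Mul(Add(-210, V), Add(Rational(9, 14), Mul(2, V))))
Pow(Add(-48012, Function('U')(-177)), Rational(1, 2)) = Pow(Add(-48012, Add(-135, Mul(2, Pow(-177, 2)), Mul(Rational(-5871, 14), -177))), Rational(1, 2)) = Pow(Add(-48012, Add(-135, Mul(2, 31329), Rational(1039167, 14))), Rational(1, 2)) = Pow(Add(-48012, Add(-135, 62658, Rational(1039167, 14))), Rational(1, 2)) = Pow(Add(-48012, Rational(1914489, 14)), Rational(1, 2)) = Pow(Rational(1242321, 14), Rational(1, 2)) = Mul(Rational(1, 14), Pow(17392494, Rational(1, 2)))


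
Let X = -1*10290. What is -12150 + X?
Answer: -22440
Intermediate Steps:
X = -10290
-12150 + X = -12150 - 10290 = -22440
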